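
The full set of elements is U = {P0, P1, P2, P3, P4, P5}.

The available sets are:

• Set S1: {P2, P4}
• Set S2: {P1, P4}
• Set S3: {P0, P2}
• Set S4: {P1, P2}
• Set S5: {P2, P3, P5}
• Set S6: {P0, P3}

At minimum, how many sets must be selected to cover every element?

S2, S5, and S6 cover everything between them: the union {P0, P1, P2, P3, P4, P5} is all of U.
Only S5 contains P5, so S5 is forced; the remaining 3 elements need at least 2 more sets (each remaining set adds at most 2) — so at least 3 sets are needed, and 3 is optimal.

3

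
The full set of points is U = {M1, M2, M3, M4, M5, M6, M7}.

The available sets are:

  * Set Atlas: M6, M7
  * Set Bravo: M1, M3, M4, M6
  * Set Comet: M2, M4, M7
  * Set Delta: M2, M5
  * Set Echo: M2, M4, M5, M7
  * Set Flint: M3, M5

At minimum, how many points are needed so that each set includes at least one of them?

3

H = {M4, M5, M6} meets every set (each contains at least one member of H), and |H| = 3.
No choice of 2 points meets every set, so 3 is the minimum.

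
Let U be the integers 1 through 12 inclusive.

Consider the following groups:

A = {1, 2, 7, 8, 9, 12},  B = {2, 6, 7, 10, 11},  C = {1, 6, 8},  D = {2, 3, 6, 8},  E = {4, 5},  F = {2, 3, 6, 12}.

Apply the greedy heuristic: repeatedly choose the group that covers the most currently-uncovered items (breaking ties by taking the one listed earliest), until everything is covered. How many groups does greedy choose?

4

Greedy: pick A (covers 6 new) → pick B (covers 3 new) → pick E (covers 2 new) → pick D (covers 1 new). Total picks: 4.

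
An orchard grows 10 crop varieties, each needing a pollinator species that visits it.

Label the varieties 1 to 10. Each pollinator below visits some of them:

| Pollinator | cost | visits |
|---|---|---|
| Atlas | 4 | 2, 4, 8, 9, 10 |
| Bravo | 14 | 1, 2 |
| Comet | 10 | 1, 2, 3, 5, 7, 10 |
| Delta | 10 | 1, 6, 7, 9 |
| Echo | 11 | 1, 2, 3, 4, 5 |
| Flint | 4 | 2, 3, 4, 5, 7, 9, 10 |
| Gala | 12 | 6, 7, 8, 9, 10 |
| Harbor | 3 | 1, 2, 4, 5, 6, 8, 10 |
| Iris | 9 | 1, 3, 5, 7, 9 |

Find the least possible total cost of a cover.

7

Flint, Harbor together cover every variety (Flint ∪ Harbor = {1, 2, 3, 4, 5, 6, 7, 8, 9, 10}); total cost 4 + 3 = 7.
No covering selection has total cost below 7.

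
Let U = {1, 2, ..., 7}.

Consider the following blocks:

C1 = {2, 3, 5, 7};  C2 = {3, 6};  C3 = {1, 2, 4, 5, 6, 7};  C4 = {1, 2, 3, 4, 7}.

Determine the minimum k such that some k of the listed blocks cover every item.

2

Take {C3, C4}. Their union is {1, 2, 3, 4, 5, 6, 7}, which is all 7 items.
No single block has all 7 items (the largest, C3, has 6), so 2 is optimal.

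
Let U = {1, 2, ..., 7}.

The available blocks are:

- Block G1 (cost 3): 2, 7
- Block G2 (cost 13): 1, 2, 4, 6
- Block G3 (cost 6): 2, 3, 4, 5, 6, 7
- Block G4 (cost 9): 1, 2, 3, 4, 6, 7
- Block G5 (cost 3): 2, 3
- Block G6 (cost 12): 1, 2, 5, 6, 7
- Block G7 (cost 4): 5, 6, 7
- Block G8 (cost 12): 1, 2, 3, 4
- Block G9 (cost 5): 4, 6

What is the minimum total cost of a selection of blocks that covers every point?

G4, G7 together cover every point (G4 ∪ G7 = {1, 2, 3, 4, 5, 6, 7}); total cost 9 + 4 = 13.
The greedy pick G3, G4 costs 15; no covering selection beats 13.

13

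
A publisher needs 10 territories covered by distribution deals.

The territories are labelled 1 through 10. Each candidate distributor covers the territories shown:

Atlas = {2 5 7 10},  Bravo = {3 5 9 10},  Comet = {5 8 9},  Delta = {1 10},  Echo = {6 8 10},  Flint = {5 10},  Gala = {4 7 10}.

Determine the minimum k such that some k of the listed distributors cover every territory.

Atlas and Bravo and Delta and Echo and Gala together: Atlas ∪ Bravo ∪ Delta ∪ Echo ∪ Gala = {1, 2, 3, 4, 5, 6, 7, 8, 9, 10} — every territory is covered.
No 4 of the 7 distributors cover everything (all 35 combinations miss at least one territory), so 5 is optimal.

5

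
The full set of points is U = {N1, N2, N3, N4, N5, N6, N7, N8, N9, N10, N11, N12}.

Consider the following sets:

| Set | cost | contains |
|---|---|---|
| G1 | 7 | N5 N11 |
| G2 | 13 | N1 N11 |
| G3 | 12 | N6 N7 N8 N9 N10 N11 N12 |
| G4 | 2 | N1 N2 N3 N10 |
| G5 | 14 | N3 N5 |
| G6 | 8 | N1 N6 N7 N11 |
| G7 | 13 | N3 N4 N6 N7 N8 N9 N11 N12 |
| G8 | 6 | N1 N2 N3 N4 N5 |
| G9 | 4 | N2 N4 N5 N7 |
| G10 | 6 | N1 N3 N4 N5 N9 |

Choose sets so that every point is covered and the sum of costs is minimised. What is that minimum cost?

G3, G4, G9 together cover every point (G3 ∪ G4 ∪ G9 = {N1, N2, N3, N4, N5, N6, N7, N8, N9, N10, N11, N12}); total cost 12 + 2 + 4 = 18.
No covering selection has total cost below 18.

18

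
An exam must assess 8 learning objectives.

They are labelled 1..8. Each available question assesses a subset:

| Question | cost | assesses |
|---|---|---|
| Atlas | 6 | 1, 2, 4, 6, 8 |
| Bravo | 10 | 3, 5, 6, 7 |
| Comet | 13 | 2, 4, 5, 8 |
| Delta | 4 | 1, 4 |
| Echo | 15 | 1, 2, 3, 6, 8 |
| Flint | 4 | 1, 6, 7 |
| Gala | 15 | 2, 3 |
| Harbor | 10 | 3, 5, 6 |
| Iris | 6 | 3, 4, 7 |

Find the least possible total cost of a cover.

Atlas, Bravo together cover every objective (Atlas ∪ Bravo = {1, 2, 3, 4, 5, 6, 7, 8}); total cost 6 + 10 = 16.
The greedy pick Atlas, Iris, Bravo costs 22; no covering selection beats 16.

16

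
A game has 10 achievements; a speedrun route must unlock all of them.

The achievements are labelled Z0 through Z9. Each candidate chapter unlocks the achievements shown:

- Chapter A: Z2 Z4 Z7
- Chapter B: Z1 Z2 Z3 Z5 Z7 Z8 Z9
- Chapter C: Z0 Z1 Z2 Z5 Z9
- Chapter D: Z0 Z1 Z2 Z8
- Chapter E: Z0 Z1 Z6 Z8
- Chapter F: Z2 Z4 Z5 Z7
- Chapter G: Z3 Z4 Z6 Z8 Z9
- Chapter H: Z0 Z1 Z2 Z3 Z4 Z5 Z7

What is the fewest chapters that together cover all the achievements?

2

G and H together: G ∪ H = {Z0, Z1, Z2, Z3, Z4, Z5, Z6, Z7, Z8, Z9} — every achievement is covered.
No single chapter has all 10 achievements (the largest, B, has 7), so 2 is optimal.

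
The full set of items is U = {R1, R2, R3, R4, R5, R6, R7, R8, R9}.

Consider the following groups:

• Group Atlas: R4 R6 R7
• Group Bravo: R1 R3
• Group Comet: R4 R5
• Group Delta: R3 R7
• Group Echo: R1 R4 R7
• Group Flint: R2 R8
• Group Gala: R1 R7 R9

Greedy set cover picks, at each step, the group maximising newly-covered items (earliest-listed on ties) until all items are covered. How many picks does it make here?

5

Greedy: pick Atlas (covers 3 new) → pick Bravo (covers 2 new) → pick Flint (covers 2 new) → pick Comet (covers 1 new) → pick Gala (covers 1 new). Total picks: 5.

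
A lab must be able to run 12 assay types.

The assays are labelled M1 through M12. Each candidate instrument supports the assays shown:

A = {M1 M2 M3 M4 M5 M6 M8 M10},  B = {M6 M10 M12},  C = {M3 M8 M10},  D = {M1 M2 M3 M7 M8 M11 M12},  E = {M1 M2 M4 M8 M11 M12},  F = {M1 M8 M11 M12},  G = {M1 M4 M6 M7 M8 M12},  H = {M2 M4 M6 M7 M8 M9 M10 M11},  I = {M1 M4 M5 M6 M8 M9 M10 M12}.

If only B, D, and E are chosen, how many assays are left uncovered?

Union of B, D, E = {M1, M2, M3, M4, M6, M7, M8, M10, M11, M12}.
Not covered: M5, M9 — 2 assays.

2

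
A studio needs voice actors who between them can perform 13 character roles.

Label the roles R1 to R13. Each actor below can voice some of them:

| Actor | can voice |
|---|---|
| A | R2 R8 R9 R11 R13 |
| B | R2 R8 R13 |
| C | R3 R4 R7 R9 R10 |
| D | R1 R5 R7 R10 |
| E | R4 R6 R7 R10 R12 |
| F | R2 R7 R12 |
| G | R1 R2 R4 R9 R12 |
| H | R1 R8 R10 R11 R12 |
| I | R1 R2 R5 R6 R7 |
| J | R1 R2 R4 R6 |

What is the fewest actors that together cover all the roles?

4

Take {B, C, H, I}. Their union is {R1, R2, R3, R4, R5, R6, R7, R8, R9, R10, R11, R12, R13}, which is all 13 roles.
No 3 of the 10 actors cover everything (all 120 combinations miss at least one role), so 4 is optimal.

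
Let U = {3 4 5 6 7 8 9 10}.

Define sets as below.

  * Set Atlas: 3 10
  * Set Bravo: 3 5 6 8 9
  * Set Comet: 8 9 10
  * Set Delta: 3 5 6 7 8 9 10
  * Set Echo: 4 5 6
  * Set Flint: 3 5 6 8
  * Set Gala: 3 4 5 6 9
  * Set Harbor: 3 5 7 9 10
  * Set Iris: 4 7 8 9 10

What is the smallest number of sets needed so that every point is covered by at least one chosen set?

2

Take {Bravo, Iris}. Their union is {3, 4, 5, 6, 7, 8, 9, 10}, which is all 8 points.
No single set has all 8 points (the largest, Delta, has 7), so 2 is optimal.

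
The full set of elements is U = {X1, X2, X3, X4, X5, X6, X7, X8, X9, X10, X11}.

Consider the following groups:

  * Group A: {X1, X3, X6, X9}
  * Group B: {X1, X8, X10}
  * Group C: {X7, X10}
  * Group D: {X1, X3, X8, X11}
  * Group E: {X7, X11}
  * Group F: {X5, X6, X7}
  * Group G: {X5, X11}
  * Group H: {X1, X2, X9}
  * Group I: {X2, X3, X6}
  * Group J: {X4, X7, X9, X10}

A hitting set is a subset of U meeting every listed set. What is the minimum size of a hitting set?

Take T = {X1, X6, X7, X11}. Each listed group contains at least one of these, so T is a hitting set of size 4.
No choice of 3 elements meets every group, so 4 is the minimum.

4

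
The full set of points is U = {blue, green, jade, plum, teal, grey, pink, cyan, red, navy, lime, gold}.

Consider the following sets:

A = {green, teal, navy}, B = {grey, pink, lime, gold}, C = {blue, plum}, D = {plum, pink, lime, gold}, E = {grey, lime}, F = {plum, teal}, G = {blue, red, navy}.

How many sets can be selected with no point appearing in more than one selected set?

3

A, B, C are pairwise disjoint (A={green,teal,navy}; B={grey,pink,lime,gold}; C={blue,plum}).
Every remaining set overlaps one of these, and no 4 of the listed sets are pairwise disjoint, so 3 is the maximum.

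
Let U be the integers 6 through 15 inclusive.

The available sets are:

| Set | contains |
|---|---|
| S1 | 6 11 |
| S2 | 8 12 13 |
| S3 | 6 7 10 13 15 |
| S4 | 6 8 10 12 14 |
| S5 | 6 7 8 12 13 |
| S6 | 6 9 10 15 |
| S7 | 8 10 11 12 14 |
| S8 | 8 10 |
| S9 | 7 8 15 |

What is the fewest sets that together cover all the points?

Take {S3, S6, S7}. Their union is {6, 7, 8, 9, 10, 11, 12, 13, 14, 15}, which is all 10 points.
Only S6 contains 9, so S6 is forced; the remaining 6 points need at least 2 more sets (each remaining set adds at most 4) — so at least 3 sets are needed, and 3 is optimal.

3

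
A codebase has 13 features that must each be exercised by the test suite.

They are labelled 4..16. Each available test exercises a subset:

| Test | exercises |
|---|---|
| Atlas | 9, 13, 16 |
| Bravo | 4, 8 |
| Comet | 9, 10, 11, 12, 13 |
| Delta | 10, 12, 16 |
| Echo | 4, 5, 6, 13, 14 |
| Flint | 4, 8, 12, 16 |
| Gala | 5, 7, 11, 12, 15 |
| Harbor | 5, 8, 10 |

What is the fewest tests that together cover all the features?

4

Atlas and Echo and Gala and Harbor together: Atlas ∪ Echo ∪ Gala ∪ Harbor = {4, 5, 6, 7, 8, 9, 10, 11, 12, 13, 14, 15, 16} — every feature is covered.
No 3 of the 8 tests cover everything (all 56 combinations miss at least one feature), so 4 is optimal.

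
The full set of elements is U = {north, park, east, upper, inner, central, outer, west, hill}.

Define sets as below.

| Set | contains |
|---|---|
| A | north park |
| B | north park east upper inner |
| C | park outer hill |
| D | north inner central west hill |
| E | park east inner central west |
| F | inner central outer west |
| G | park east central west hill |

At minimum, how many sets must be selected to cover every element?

B and F and G together: B ∪ F ∪ G = {north, park, east, upper, inner, central, outer, west, hill} — every element is covered.
Only B contains upper, so B is forced; the remaining 4 elements need at least 2 more sets (each remaining set adds at most 3) — so at least 3 sets are needed, and 3 is optimal.

3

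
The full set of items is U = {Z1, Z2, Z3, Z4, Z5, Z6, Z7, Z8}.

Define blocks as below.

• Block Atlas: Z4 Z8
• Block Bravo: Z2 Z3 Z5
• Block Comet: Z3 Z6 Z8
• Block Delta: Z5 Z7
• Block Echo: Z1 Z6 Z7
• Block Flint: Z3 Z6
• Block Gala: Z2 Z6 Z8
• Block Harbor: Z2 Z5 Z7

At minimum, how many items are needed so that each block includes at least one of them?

3

The 3 items {Z5, Z6, Z8} hit every block.
The blocks Atlas, Bravo, Echo are pairwise disjoint, so any hitting set needs a separate item for each — at least 3. Hence 3 is optimal.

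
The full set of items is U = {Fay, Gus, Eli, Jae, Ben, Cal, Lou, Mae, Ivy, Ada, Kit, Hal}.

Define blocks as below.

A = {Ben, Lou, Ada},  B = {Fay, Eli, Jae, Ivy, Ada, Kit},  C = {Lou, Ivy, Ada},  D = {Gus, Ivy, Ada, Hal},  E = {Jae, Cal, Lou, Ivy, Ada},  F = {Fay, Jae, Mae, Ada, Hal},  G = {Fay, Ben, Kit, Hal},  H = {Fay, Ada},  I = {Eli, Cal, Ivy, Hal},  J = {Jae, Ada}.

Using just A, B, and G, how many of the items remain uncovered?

Union of A, B, G = {Fay, Eli, Jae, Ben, Lou, Ivy, Ada, Kit, Hal}.
Not covered: Gus, Cal, Mae — 3 items.

3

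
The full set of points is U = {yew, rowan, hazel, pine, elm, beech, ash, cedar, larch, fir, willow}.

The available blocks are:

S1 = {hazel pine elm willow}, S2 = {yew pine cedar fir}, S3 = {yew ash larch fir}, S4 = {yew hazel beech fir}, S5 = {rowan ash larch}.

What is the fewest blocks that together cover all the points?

S1, S2, S4, and S5 cover everything between them: the union {yew, rowan, hazel, pine, elm, beech, ash, cedar, larch, fir, willow} is all of U.
Only S4 contains beech, so S4 is forced; the remaining 7 points need at least 3 more blocks (each remaining block adds at most 3) — so at least 4 blocks are needed, and 4 is optimal.

4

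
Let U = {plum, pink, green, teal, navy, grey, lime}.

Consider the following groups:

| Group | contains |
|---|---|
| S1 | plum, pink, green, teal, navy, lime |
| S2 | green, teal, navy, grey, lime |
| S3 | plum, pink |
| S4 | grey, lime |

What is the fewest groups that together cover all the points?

S1 and S4 cover everything between them: the union {plum, pink, green, teal, navy, grey, lime} is all of U.
No single group has all 7 points (the largest, S1, has 6), so 2 is optimal.

2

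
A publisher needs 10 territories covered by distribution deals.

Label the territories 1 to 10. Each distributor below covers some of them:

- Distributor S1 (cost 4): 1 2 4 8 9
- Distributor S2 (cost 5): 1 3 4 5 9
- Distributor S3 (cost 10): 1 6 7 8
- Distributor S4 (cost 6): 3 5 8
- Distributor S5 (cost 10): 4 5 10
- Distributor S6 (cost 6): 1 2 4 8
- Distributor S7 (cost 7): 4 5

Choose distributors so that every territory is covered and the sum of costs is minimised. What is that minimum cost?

S1, S2, S3, S5 together cover every territory (S1 ∪ S2 ∪ S3 ∪ S5 = {1, 2, 3, 4, 5, 6, 7, 8, 9, 10}); total cost 4 + 5 + 10 + 10 = 29.
No covering selection has total cost below 29.

29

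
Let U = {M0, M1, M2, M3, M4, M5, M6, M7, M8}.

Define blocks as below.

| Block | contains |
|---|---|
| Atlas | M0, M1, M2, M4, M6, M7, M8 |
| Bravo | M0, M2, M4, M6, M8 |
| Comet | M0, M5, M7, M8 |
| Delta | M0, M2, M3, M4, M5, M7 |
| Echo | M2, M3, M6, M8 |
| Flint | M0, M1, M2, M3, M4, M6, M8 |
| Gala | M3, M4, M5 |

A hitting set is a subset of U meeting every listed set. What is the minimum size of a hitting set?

Take H = {M4, M8}. Each listed block contains at least one of these, so H is a hitting set of size 2.
No single element lies in every block, so at least 2 are needed and 2 is optimal.

2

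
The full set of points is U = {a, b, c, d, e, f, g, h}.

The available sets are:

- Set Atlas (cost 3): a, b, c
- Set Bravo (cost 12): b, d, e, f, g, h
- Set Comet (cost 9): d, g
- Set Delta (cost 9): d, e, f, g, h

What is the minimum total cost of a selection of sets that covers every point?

Atlas, Delta together cover every point (Atlas ∪ Delta = {a, b, c, d, e, f, g, h}); total cost 3 + 9 = 12.
No covering selection has total cost below 12.

12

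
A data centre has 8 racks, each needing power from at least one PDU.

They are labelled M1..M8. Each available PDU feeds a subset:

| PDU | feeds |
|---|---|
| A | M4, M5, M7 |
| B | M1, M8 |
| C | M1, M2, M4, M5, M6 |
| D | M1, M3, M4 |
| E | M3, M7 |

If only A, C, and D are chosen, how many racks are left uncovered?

1

Union of A, C, D = {M1, M2, M3, M4, M5, M6, M7}.
Not covered: M8 — 1 rack.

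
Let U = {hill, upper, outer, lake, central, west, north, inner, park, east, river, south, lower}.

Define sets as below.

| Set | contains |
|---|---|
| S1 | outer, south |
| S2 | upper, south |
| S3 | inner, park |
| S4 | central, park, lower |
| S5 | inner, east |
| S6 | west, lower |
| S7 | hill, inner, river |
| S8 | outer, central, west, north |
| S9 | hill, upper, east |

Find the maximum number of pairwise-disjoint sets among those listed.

S1, S3, S6, S9 are pairwise disjoint (S1={outer,south}; S3={inner,park}; S6={west,lower}; S9={hill,upper,east}).
Every remaining set overlaps one of these, and no 5 of the listed sets are pairwise disjoint, so 4 is the maximum.

4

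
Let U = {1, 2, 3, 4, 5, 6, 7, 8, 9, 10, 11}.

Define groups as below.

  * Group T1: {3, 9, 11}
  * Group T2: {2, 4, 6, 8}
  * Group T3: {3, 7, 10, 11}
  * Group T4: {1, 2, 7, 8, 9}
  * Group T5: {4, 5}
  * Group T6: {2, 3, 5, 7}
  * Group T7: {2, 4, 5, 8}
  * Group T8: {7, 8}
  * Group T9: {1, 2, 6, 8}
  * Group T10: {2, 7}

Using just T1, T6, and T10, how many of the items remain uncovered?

5

Union of T1, T6, T10 = {2, 3, 5, 7, 9, 11}.
Not covered: 1, 4, 6, 8, 10 — 5 items.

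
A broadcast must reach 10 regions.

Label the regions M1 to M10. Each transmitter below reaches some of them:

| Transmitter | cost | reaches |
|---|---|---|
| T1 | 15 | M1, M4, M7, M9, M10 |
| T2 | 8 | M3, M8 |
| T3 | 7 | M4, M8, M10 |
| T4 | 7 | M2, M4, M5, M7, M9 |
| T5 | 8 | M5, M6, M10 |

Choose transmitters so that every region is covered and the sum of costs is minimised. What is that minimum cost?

T1, T2, T4, T5 together cover every region (T1 ∪ T2 ∪ T4 ∪ T5 = {M1, M2, M3, M4, M5, M6, M7, M8, M9, M10}); total cost 15 + 8 + 7 + 8 = 38.
The greedy pick T4, T3, T2, T5, T1 costs 45; no covering selection beats 38.

38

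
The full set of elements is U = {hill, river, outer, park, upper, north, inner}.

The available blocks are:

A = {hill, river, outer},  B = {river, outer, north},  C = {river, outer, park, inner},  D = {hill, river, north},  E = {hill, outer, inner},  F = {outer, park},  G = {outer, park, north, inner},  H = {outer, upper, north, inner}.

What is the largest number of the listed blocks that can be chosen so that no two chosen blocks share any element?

2

D, F are pairwise disjoint (D={hill,river,north}; F={outer,park}).
Every remaining block overlaps one of these, and no 3 of the listed blocks are pairwise disjoint, so 2 is the maximum.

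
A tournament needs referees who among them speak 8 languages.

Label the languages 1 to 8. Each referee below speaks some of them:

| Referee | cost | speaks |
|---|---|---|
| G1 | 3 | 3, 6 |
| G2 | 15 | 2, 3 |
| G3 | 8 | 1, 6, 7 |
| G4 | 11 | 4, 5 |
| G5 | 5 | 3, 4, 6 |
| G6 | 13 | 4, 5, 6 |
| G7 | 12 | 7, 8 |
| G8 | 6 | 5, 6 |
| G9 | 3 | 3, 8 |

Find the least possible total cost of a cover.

G2, G3, G4, G9 together cover every language (G2 ∪ G3 ∪ G4 ∪ G9 = {1, 2, 3, 4, 5, 6, 7, 8}); total cost 15 + 8 + 11 + 3 = 37.
The greedy pick G1, G9, G3, G5, G8, G2 costs 40; no covering selection beats 37.

37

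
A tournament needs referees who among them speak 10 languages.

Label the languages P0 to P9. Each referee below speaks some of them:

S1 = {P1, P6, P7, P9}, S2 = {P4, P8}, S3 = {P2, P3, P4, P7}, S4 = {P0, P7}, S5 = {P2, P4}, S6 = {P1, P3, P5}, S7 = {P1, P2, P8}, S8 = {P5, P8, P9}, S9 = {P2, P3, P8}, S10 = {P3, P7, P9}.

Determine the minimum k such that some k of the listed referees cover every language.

4

S1 and S3 and S4 and S8 together: S1 ∪ S3 ∪ S4 ∪ S8 = {P0, P1, P2, P3, P4, P5, P6, P7, P8, P9} — every language is covered.
Only S4 contains P0, so S4 is forced; the remaining 8 languages need at least 3 more referees (each remaining referee adds at most 3) — so at least 4 referees are needed, and 4 is optimal.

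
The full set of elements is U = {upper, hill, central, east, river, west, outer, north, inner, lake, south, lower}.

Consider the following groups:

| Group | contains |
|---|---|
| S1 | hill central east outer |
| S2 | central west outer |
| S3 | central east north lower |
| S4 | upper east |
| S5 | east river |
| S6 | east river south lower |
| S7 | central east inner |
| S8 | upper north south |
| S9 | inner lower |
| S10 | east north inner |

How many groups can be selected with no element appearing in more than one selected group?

4

S2, S5, S8, S9 are pairwise disjoint (S2={central,west,outer}; S5={east,river}; S8={upper,north,south}; S9={inner,lower}).
Every remaining group overlaps one of these, and no 5 of the listed groups are pairwise disjoint, so 4 is the maximum.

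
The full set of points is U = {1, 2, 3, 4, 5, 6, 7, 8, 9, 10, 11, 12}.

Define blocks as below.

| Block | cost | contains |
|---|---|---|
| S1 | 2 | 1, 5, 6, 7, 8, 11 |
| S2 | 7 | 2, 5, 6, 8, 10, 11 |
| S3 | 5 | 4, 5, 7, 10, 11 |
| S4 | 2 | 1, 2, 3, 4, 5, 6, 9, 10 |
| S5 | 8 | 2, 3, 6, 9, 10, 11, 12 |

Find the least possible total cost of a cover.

S1, S4, S5 together cover every point (S1 ∪ S4 ∪ S5 = {1, 2, 3, 4, 5, 6, 7, 8, 9, 10, 11, 12}); total cost 2 + 2 + 8 = 12.
No covering selection has total cost below 12.

12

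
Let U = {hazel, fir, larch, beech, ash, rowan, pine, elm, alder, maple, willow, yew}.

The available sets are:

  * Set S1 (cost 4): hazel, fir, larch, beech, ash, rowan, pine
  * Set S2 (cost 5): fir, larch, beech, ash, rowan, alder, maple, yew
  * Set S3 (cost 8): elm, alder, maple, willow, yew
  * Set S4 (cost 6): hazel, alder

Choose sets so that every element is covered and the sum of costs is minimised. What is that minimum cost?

S1, S3 together cover every element (S1 ∪ S3 = {hazel, fir, larch, beech, ash, rowan, pine, elm, alder, maple, willow, yew}); total cost 4 + 8 = 12.
No covering selection has total cost below 12.

12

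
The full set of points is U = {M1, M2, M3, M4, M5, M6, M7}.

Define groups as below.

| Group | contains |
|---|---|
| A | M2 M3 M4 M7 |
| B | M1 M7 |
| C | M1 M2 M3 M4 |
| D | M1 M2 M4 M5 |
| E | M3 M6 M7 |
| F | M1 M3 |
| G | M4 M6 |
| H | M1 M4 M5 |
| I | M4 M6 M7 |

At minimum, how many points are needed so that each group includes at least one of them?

3

Take T = {M3, M4, M7}. Each listed group contains at least one of these, so T is a hitting set of size 3.
No choice of 2 points meets every group, so 3 is the minimum.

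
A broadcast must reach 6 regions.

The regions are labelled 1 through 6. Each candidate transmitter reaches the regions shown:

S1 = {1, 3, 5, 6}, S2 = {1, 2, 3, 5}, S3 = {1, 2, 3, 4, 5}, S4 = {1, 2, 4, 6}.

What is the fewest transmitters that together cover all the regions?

2

S1 and S3 together: S1 ∪ S3 = {1, 2, 3, 4, 5, 6} — every region is covered.
No single transmitter has all 6 regions (the largest, S3, has 5), so 2 is optimal.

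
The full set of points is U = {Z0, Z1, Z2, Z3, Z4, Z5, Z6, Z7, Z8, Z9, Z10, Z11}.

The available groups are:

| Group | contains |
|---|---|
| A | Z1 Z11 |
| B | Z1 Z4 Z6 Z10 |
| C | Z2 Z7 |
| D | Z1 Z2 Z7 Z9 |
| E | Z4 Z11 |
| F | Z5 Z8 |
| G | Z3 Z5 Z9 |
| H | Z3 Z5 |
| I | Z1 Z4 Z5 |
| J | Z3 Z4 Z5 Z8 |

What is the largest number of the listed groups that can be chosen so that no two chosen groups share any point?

3

A, C, J are pairwise disjoint (A={Z1,Z11}; C={Z2,Z7}; J={Z3,Z4,Z5,Z8}).
Every remaining group overlaps one of these, and no 4 of the listed groups are pairwise disjoint, so 3 is the maximum.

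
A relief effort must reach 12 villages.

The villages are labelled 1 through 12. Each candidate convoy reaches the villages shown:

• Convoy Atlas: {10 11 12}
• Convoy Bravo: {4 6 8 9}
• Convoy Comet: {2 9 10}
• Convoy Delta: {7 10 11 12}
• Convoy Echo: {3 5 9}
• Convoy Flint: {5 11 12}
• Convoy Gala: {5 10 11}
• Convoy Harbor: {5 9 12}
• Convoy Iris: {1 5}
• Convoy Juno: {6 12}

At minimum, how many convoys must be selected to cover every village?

Take {Bravo, Comet, Delta, Echo, Iris}. Their union is {1, 2, 3, 4, 5, 6, 7, 8, 9, 10, 11, 12}, which is all 12 villages.
No 4 of the 10 convoys cover everything (all 210 combinations miss at least one village), so 5 is optimal.

5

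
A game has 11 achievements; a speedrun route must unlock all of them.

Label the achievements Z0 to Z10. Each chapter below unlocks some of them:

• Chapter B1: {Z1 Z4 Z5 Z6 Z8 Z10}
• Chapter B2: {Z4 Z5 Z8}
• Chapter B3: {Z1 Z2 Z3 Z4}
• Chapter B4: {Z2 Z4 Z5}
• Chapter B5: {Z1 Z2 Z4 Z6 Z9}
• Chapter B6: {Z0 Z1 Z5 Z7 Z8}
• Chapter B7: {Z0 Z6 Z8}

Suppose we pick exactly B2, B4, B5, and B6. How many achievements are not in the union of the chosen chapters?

Union of B2, B4, B5, B6 = {Z0, Z1, Z2, Z4, Z5, Z6, Z7, Z8, Z9}.
Not covered: Z3, Z10 — 2 achievements.

2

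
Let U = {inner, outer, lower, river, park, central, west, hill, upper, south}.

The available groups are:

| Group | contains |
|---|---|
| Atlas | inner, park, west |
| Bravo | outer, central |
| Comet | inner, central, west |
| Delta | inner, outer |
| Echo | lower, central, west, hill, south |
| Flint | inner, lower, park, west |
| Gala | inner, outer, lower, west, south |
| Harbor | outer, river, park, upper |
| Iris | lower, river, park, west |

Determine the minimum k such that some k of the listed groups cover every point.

3

Take {Echo, Gala, Harbor}. Their union is {inner, outer, lower, river, park, central, west, hill, upper, south}, which is all 10 points.
Only Echo contains hill, so Echo is forced; the remaining 5 points need at least 2 more groups (each remaining group adds at most 4) — so at least 3 groups are needed, and 3 is optimal.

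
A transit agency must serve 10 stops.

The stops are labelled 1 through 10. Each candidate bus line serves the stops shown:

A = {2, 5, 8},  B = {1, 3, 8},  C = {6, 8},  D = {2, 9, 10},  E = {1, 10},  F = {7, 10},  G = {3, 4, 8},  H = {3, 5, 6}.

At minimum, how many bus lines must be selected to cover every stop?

Take {D, E, F, G, H}. Their union is {1, 2, 3, 4, 5, 6, 7, 8, 9, 10}, which is all 10 stops.
No 4 of the 8 bus lines cover everything (all 70 combinations miss at least one stop), so 5 is optimal.

5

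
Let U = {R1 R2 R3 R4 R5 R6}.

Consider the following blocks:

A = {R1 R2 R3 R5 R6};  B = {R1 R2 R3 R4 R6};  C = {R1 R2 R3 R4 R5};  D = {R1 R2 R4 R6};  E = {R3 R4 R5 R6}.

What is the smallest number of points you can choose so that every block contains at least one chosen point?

2

Take H = {R1, R4}. Each listed block contains at least one of these, so H is a hitting set of size 2.
No single point lies in every block, so at least 2 are needed and 2 is optimal.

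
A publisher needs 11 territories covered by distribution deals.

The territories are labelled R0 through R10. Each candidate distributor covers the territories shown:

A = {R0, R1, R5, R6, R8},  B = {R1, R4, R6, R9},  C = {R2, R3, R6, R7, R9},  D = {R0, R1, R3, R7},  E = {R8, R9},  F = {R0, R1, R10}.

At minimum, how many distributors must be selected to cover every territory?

4

Take {A, B, C, F}. Their union is {R0, R1, R2, R3, R4, R5, R6, R7, R8, R9, R10}, which is all 11 territories.
Only B contains R4, so B is forced; the remaining 7 territories need at least 3 more distributors (each remaining distributor adds at most 3) — so at least 4 distributors are needed, and 4 is optimal.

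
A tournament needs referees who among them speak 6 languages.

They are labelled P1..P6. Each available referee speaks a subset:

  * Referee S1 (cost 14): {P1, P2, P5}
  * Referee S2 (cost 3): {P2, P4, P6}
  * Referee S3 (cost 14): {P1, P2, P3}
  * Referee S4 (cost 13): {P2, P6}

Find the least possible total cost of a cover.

31

S1, S2, S3 together cover every language (S1 ∪ S2 ∪ S3 = {P1, P2, P3, P4, P5, P6}); total cost 14 + 3 + 14 = 31.
No covering selection has total cost below 31.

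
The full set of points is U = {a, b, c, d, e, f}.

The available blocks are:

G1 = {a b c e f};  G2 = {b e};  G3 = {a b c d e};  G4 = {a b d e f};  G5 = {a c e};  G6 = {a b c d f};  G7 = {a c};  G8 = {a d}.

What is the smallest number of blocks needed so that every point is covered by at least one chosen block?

G4 and G7 cover everything between them: the union {a, b, c, d, e, f} is all of U.
No single block has all 6 points (the largest, G1, has 5), so 2 is optimal.

2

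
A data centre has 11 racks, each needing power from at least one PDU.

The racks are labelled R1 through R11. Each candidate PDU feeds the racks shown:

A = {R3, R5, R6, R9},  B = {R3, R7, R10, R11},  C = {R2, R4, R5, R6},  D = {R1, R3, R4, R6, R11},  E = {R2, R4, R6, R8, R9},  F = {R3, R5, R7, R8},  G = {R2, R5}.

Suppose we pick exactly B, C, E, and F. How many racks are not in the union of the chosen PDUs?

1

Union of B, C, E, F = {R2, R3, R4, R5, R6, R7, R8, R9, R10, R11}.
Not covered: R1 — 1 rack.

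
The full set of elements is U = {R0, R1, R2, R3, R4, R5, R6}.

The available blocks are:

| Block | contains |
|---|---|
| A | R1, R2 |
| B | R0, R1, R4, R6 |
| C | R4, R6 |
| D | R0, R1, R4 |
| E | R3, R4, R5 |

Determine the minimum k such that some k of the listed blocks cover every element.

A, B, and E cover everything between them: the union {R0, R1, R2, R3, R4, R5, R6} is all of U.
Only A contains R2, so A is forced; the remaining 5 elements need at least 2 more blocks (each remaining block adds at most 3) — so at least 3 blocks are needed, and 3 is optimal.

3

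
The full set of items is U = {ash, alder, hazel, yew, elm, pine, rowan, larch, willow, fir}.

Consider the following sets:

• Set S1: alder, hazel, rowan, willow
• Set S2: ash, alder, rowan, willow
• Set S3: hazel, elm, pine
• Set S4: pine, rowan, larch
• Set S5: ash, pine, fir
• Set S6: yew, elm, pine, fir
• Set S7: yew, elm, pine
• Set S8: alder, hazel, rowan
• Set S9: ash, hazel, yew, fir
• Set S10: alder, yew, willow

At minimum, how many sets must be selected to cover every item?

4

S4, S6, S9, and S10 cover everything between them: the union {ash, alder, hazel, yew, elm, pine, rowan, larch, willow, fir} is all of U.
No 3 of the 10 sets cover everything (all 120 combinations miss at least one item), so 4 is optimal.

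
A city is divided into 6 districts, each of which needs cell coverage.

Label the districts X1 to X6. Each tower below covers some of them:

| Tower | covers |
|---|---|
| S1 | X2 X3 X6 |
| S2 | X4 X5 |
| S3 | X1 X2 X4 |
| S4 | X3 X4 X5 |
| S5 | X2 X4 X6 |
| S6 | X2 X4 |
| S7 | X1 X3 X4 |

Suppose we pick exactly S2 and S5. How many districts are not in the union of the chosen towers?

2

Union of S2, S5 = {X2, X4, X5, X6}.
Not covered: X1, X3 — 2 districts.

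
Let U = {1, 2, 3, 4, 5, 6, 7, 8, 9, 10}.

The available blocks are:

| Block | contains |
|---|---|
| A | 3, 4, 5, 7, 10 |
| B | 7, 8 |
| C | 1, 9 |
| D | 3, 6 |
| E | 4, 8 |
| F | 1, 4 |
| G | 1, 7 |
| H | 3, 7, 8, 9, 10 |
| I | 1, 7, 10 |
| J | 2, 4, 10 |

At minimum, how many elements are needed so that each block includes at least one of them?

The 4 elements {1, 6, 8, 10} hit every block.
The blocks B, C, D, J are pairwise disjoint, so any hitting set needs a separate element for each — at least 4. Hence 4 is optimal.

4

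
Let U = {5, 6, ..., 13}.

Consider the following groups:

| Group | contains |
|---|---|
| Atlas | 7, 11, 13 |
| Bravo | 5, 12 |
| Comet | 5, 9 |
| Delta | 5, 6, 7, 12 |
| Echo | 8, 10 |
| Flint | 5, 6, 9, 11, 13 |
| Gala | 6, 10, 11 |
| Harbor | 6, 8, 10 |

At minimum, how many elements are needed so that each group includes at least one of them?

H = {5, 10, 13} meets every group (each contains at least one member of H), and |H| = 3.
The groups Atlas, Comet, Harbor are pairwise disjoint, so any hitting set needs a separate element for each — at least 3. Hence 3 is optimal.

3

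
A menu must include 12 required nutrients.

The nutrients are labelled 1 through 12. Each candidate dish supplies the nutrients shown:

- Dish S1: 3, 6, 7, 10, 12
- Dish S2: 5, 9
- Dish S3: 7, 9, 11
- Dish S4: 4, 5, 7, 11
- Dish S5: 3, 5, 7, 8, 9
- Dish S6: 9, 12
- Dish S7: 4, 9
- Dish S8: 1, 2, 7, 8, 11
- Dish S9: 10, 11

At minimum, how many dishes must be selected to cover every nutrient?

Take {S1, S4, S5, S8}. Their union is {1, 2, 3, 4, 5, 6, 7, 8, 9, 10, 11, 12}, which is all 12 nutrients.
No 3 of the 9 dishes cover everything (all 84 combinations miss at least one nutrient), so 4 is optimal.

4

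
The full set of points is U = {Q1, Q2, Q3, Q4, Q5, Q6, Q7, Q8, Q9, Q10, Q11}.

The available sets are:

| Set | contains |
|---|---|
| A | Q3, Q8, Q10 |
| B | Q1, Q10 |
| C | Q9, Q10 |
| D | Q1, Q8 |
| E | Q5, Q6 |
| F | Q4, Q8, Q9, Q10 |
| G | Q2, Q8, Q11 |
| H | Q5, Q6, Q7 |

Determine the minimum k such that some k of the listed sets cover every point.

5

A, D, F, G, and H cover everything between them: the union {Q1, Q2, Q3, Q4, Q5, Q6, Q7, Q8, Q9, Q10, Q11} is all of U.
No 4 of the 8 sets cover everything (all 70 combinations miss at least one point), so 5 is optimal.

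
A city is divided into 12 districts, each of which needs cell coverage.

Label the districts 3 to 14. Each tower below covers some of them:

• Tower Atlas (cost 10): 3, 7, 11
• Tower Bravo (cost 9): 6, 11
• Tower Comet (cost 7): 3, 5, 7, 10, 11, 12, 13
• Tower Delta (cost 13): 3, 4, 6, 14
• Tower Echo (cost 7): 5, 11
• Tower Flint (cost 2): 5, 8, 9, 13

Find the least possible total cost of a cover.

22

Comet, Delta, Flint together cover every district (Comet ∪ Delta ∪ Flint = {3, 4, 5, 6, 7, 8, 9, 10, 11, 12, 13, 14}); total cost 7 + 13 + 2 = 22.
No covering selection has total cost below 22.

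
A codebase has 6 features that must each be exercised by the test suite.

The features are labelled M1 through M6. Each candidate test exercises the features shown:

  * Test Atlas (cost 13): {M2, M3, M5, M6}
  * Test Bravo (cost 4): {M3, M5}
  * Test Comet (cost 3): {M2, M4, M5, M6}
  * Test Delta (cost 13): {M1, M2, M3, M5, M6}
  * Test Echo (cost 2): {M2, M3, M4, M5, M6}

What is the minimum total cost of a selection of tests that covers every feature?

15

Delta, Echo together cover every feature (Delta ∪ Echo = {M1, M2, M3, M4, M5, M6}); total cost 13 + 2 = 15.
No covering selection has total cost below 15.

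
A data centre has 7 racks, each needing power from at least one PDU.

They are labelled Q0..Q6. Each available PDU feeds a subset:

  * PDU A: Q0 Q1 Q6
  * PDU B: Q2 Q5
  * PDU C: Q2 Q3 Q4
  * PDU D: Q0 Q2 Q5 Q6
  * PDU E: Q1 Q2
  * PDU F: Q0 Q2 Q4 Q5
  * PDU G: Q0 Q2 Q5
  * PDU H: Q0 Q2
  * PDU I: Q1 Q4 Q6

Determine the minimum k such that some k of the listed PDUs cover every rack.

Take {C, F, I}. Their union is {Q0, Q1, Q2, Q3, Q4, Q5, Q6}, which is all 7 racks.
Only C contains Q3, so C is forced; the remaining 4 racks need at least 2 more PDUs (each remaining PDU adds at most 3) — so at least 3 PDUs are needed, and 3 is optimal.

3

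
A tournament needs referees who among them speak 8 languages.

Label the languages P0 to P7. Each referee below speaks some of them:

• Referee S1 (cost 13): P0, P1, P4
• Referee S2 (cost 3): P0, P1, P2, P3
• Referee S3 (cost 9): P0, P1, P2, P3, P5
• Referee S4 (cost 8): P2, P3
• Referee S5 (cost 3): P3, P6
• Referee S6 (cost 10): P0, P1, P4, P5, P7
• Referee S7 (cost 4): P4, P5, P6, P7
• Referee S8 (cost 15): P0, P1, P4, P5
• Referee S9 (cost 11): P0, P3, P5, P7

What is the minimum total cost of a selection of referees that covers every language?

7

S2, S7 together cover every language (S2 ∪ S7 = {P0, P1, P2, P3, P4, P5, P6, P7}); total cost 3 + 4 = 7.
No covering selection has total cost below 7.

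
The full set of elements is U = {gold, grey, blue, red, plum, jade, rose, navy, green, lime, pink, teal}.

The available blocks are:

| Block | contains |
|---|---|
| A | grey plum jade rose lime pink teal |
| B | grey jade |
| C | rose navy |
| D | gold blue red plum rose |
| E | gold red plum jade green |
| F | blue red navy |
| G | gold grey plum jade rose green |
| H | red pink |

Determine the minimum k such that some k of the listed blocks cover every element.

3

Take {A, F, G}. Their union is {gold, grey, blue, red, plum, jade, rose, navy, green, lime, pink, teal}, which is all 12 elements.
Only A contains lime, so A is forced; the remaining 5 elements need at least 2 more blocks (each remaining block adds at most 3) — so at least 3 blocks are needed, and 3 is optimal.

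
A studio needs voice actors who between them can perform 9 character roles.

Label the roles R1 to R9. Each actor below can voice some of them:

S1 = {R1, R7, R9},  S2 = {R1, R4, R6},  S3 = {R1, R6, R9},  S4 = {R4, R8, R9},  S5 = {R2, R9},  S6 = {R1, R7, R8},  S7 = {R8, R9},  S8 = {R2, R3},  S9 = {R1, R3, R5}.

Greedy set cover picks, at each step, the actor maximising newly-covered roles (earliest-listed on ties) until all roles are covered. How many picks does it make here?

Greedy: pick S1 (covers 3 new) → pick S2 (covers 2 new) → pick S8 (covers 2 new) → pick S4 (covers 1 new) → pick S9 (covers 1 new). Total picks: 5.
(The true minimum cover uses only 4 actors, so greedy is not optimal here.)

5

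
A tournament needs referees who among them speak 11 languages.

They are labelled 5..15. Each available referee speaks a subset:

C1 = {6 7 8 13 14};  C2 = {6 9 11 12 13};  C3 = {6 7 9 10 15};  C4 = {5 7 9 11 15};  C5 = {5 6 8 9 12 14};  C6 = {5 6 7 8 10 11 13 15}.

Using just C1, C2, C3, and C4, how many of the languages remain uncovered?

Union of C1, C2, C3, C4 = {5, 6, 7, 8, 9, 10, 11, 12, 13, 14, 15} — that's every language, so 0 are uncovered.

0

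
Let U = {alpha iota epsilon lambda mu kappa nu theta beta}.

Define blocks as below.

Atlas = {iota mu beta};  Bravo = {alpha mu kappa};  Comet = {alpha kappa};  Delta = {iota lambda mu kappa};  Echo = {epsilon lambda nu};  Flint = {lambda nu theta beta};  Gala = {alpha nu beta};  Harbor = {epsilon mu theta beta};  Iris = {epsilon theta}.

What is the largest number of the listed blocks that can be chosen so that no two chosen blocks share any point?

3

Atlas, Comet, Iris are pairwise disjoint (Atlas={iota,mu,beta}; Comet={alpha,kappa}; Iris={epsilon,theta}).
Every remaining block overlaps one of these, and no 4 of the listed blocks are pairwise disjoint, so 3 is the maximum.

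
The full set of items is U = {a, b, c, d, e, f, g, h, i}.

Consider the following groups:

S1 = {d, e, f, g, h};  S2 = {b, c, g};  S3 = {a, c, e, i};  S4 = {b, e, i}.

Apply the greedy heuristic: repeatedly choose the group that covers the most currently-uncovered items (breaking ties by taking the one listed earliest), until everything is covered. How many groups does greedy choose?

3

Greedy: pick S1 (covers 5 new) → pick S3 (covers 3 new) → pick S2 (covers 1 new). Total picks: 3.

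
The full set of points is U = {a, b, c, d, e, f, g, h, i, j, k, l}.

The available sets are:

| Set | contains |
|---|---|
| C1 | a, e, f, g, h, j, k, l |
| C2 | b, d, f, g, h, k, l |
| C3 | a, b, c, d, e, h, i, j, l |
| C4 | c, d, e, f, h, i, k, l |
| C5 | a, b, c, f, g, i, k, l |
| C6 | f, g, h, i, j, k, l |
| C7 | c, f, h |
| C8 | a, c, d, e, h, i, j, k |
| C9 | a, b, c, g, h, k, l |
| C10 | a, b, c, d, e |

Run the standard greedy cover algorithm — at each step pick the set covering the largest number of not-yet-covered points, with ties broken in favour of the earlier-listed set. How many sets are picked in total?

2

Greedy: pick C3 (covers 9 new) → pick C1 (covers 3 new). Total picks: 2.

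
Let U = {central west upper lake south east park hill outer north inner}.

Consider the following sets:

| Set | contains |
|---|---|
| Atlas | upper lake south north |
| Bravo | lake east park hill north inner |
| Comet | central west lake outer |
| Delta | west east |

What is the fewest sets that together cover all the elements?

Take {Atlas, Bravo, Comet}. Their union is {central, west, upper, lake, south, east, park, hill, outer, north, inner}, which is all 11 elements.
Only Comet contains central, so Comet is forced; the remaining 7 elements need at least 2 more sets (each remaining set adds at most 5) — so at least 3 sets are needed, and 3 is optimal.

3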